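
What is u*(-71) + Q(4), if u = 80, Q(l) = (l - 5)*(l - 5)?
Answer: -5679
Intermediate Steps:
Q(l) = (-5 + l)² (Q(l) = (-5 + l)*(-5 + l) = (-5 + l)²)
u*(-71) + Q(4) = 80*(-71) + (-5 + 4)² = -5680 + (-1)² = -5680 + 1 = -5679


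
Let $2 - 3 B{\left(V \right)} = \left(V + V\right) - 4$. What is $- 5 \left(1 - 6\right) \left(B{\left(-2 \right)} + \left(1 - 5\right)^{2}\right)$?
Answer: $\frac{1450}{3} \approx 483.33$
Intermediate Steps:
$B{\left(V \right)} = 2 - \frac{2 V}{3}$ ($B{\left(V \right)} = \frac{2}{3} - \frac{\left(V + V\right) - 4}{3} = \frac{2}{3} - \frac{2 V - 4}{3} = \frac{2}{3} - \frac{-4 + 2 V}{3} = \frac{2}{3} - \left(- \frac{4}{3} + \frac{2 V}{3}\right) = 2 - \frac{2 V}{3}$)
$- 5 \left(1 - 6\right) \left(B{\left(-2 \right)} + \left(1 - 5\right)^{2}\right) = - 5 \left(1 - 6\right) \left(\left(2 - - \frac{4}{3}\right) + \left(1 - 5\right)^{2}\right) = \left(-5\right) \left(-5\right) \left(\left(2 + \frac{4}{3}\right) + \left(-4\right)^{2}\right) = 25 \left(\frac{10}{3} + 16\right) = 25 \cdot \frac{58}{3} = \frac{1450}{3}$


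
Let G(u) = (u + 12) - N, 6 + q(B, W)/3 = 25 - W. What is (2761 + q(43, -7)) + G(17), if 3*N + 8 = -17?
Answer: 8629/3 ≈ 2876.3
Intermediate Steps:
N = -25/3 (N = -8/3 + (⅓)*(-17) = -8/3 - 17/3 = -25/3 ≈ -8.3333)
q(B, W) = 57 - 3*W (q(B, W) = -18 + 3*(25 - W) = -18 + (75 - 3*W) = 57 - 3*W)
G(u) = 61/3 + u (G(u) = (u + 12) - 1*(-25/3) = (12 + u) + 25/3 = 61/3 + u)
(2761 + q(43, -7)) + G(17) = (2761 + (57 - 3*(-7))) + (61/3 + 17) = (2761 + (57 + 21)) + 112/3 = (2761 + 78) + 112/3 = 2839 + 112/3 = 8629/3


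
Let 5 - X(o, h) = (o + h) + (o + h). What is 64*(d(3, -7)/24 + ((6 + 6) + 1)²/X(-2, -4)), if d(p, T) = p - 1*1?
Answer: 32720/51 ≈ 641.57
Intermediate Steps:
d(p, T) = -1 + p (d(p, T) = p - 1 = -1 + p)
X(o, h) = 5 - 2*h - 2*o (X(o, h) = 5 - ((o + h) + (o + h)) = 5 - ((h + o) + (h + o)) = 5 - (2*h + 2*o) = 5 + (-2*h - 2*o) = 5 - 2*h - 2*o)
64*(d(3, -7)/24 + ((6 + 6) + 1)²/X(-2, -4)) = 64*((-1 + 3)/24 + ((6 + 6) + 1)²/(5 - 2*(-4) - 2*(-2))) = 64*(2*(1/24) + (12 + 1)²/(5 + 8 + 4)) = 64*(1/12 + 13²/17) = 64*(1/12 + 169*(1/17)) = 64*(1/12 + 169/17) = 64*(2045/204) = 32720/51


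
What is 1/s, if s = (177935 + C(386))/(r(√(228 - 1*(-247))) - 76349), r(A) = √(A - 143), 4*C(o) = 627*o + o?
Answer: -5873/18349 + I*√(143 - 5*√19)/238537 ≈ -0.32007 + 4.6154e-5*I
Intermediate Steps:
C(o) = 157*o (C(o) = (627*o + o)/4 = (628*o)/4 = 157*o)
r(A) = √(-143 + A)
s = 238537/(-76349 + √(-143 + 5*√19)) (s = (177935 + 157*386)/(√(-143 + √(228 - 1*(-247))) - 76349) = (177935 + 60602)/(√(-143 + √(228 + 247)) - 76349) = 238537/(√(-143 + √475) - 76349) = 238537/(√(-143 + 5*√19) - 76349) = 238537/(-76349 + √(-143 + 5*√19)) ≈ -3.1243 - 0.00045052*I)
1/s = 1/(-238537/(76349 - I*√(143 - 5*√19))) = -5873/18349 + I*√(143 - 5*√19)/238537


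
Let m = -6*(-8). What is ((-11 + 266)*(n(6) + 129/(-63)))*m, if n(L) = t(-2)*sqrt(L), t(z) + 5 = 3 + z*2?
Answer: -175440/7 - 73440*sqrt(6) ≈ -2.0495e+5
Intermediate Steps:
t(z) = -2 + 2*z (t(z) = -5 + (3 + z*2) = -5 + (3 + 2*z) = -2 + 2*z)
n(L) = -6*sqrt(L) (n(L) = (-2 + 2*(-2))*sqrt(L) = (-2 - 4)*sqrt(L) = -6*sqrt(L))
m = 48
((-11 + 266)*(n(6) + 129/(-63)))*m = ((-11 + 266)*(-6*sqrt(6) + 129/(-63)))*48 = (255*(-6*sqrt(6) + 129*(-1/63)))*48 = (255*(-6*sqrt(6) - 43/21))*48 = (255*(-43/21 - 6*sqrt(6)))*48 = (-3655/7 - 1530*sqrt(6))*48 = -175440/7 - 73440*sqrt(6)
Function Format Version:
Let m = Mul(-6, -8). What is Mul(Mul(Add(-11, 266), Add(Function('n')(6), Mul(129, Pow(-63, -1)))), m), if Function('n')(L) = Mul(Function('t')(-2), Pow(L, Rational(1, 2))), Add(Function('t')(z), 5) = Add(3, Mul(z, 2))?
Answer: Add(Rational(-175440, 7), Mul(-73440, Pow(6, Rational(1, 2)))) ≈ -2.0495e+5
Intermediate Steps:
Function('t')(z) = Add(-2, Mul(2, z)) (Function('t')(z) = Add(-5, Add(3, Mul(z, 2))) = Add(-5, Add(3, Mul(2, z))) = Add(-2, Mul(2, z)))
Function('n')(L) = Mul(-6, Pow(L, Rational(1, 2))) (Function('n')(L) = Mul(Add(-2, Mul(2, -2)), Pow(L, Rational(1, 2))) = Mul(Add(-2, -4), Pow(L, Rational(1, 2))) = Mul(-6, Pow(L, Rational(1, 2))))
m = 48
Mul(Mul(Add(-11, 266), Add(Function('n')(6), Mul(129, Pow(-63, -1)))), m) = Mul(Mul(Add(-11, 266), Add(Mul(-6, Pow(6, Rational(1, 2))), Mul(129, Pow(-63, -1)))), 48) = Mul(Mul(255, Add(Mul(-6, Pow(6, Rational(1, 2))), Mul(129, Rational(-1, 63)))), 48) = Mul(Mul(255, Add(Mul(-6, Pow(6, Rational(1, 2))), Rational(-43, 21))), 48) = Mul(Mul(255, Add(Rational(-43, 21), Mul(-6, Pow(6, Rational(1, 2))))), 48) = Mul(Add(Rational(-3655, 7), Mul(-1530, Pow(6, Rational(1, 2)))), 48) = Add(Rational(-175440, 7), Mul(-73440, Pow(6, Rational(1, 2))))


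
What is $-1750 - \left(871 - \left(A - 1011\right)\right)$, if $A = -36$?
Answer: $-3668$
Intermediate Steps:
$-1750 - \left(871 - \left(A - 1011\right)\right) = -1750 - \left(871 - \left(-36 - 1011\right)\right) = -1750 - \left(871 - -1047\right) = -1750 - \left(871 + 1047\right) = -1750 - 1918 = -3668$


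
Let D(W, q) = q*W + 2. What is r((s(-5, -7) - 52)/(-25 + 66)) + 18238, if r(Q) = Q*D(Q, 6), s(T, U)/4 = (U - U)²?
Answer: 30670038/1681 ≈ 18245.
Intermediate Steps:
D(W, q) = 2 + W*q (D(W, q) = W*q + 2 = 2 + W*q)
s(T, U) = 0 (s(T, U) = 4*(U - U)² = 4*0² = 4*0 = 0)
r(Q) = Q*(2 + 6*Q) (r(Q) = Q*(2 + Q*6) = Q*(2 + 6*Q))
r((s(-5, -7) - 52)/(-25 + 66)) + 18238 = 2*((0 - 52)/(-25 + 66))*(1 + 3*((0 - 52)/(-25 + 66))) + 18238 = 2*(-52/41)*(1 + 3*(-52/41)) + 18238 = 2*(-52/41)*(1 - 156/41) + 18238 = 2*(-52/41)*(-115/41) + 18238 = 11960/1681 + 18238 = 30670038/1681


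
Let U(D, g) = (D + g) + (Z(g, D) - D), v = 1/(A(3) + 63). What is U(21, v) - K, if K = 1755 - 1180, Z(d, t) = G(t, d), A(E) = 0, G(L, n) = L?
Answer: -34901/63 ≈ -553.98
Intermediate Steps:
Z(d, t) = t
v = 1/63 (v = 1/(0 + 63) = 1/63 ≈ 0.015873)
U(D, g) = D + g (U(D, g) = (D + g) + (D - D) = (D + g) + 0 = D + g)
K = 575
U(21, v) - K = (21 + 1/63) - 1*575 = 1324/63 - 575 = -34901/63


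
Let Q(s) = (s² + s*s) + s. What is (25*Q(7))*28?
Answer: 73500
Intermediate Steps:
Q(s) = s + 2*s² (Q(s) = (s² + s²) + s = 2*s² + s = s + 2*s²)
(25*Q(7))*28 = (25*(7*(1 + 2*7)))*28 = (25*(7*(1 + 14)))*28 = (25*(7*15))*28 = (25*105)*28 = 2625*28 = 73500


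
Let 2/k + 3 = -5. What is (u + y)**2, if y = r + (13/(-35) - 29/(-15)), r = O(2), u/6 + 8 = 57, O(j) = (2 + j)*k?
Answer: 956603041/11025 ≈ 86767.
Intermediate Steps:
k = -1/4 (k = 2/(-3 - 5) = 2/(-8) = 2*(-1/8) = -1/4 ≈ -0.25000)
O(j) = -1/2 - j/4 (O(j) = (2 + j)*(-1/4) = -1/2 - j/4)
u = 294 (u = -48 + 6*57 = -48 + 342 = 294)
r = -1 (r = -1/2 - 1/4*2 = -1/2 - 1/2 = -1)
y = 59/105 (y = -1 + (13/(-35) - 29/(-15)) = -1 + (13*(-1/35) - 29*(-1/15)) = -1 + (-13/35 + 29/15) = -1 + 164/105 = 59/105 ≈ 0.56190)
(u + y)**2 = (294 + 59/105)**2 = (30929/105)**2 = 956603041/11025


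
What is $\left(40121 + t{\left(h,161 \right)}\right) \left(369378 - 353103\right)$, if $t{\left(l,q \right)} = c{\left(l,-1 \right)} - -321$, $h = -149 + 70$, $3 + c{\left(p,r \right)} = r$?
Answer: $658128450$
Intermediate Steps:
$c{\left(p,r \right)} = -3 + r$
$h = -79$
$t{\left(l,q \right)} = 317$ ($t{\left(l,q \right)} = \left(-3 - 1\right) - -321 = -4 + 321 = 317$)
$\left(40121 + t{\left(h,161 \right)}\right) \left(369378 - 353103\right) = \left(40121 + 317\right) \left(369378 - 353103\right) = 40438 \cdot 16275 = 658128450$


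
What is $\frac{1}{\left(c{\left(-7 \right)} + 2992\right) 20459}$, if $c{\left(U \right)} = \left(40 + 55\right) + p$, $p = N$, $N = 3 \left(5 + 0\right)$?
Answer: $\frac{1}{63463818} \approx 1.5757 \cdot 10^{-8}$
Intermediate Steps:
$N = 15$ ($N = 3 \cdot 5 = 15$)
$p = 15$
$c{\left(U \right)} = 110$ ($c{\left(U \right)} = \left(40 + 55\right) + 15 = 95 + 15 = 110$)
$\frac{1}{\left(c{\left(-7 \right)} + 2992\right) 20459} = \frac{1}{\left(110 + 2992\right) 20459} = \frac{1}{3102} \cdot \frac{1}{20459} = \frac{1}{63463818}$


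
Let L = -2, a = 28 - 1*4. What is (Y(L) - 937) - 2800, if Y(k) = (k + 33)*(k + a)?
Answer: -3055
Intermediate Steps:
a = 24 (a = 28 - 4 = 24)
Y(k) = (24 + k)*(33 + k) (Y(k) = (k + 33)*(k + 24) = (33 + k)*(24 + k) = (24 + k)*(33 + k))
(Y(L) - 937) - 2800 = ((792 + (-2)**2 + 57*(-2)) - 937) - 2800 = ((792 + 4 - 114) - 937) - 2800 = (682 - 937) - 2800 = -255 - 2800 = -3055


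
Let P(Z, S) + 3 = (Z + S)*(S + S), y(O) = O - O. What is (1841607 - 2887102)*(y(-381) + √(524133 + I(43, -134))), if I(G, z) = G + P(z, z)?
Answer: -1045495*√595997 ≈ -8.0713e+8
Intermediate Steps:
y(O) = 0
P(Z, S) = -3 + 2*S*(S + Z) (P(Z, S) = -3 + (Z + S)*(S + S) = -3 + (S + Z)*(2*S) = -3 + 2*S*(S + Z))
I(G, z) = -3 + G + 4*z² (I(G, z) = G + (-3 + 2*z² + 2*z*z) = G + (-3 + 2*z² + 2*z²) = G + (-3 + 4*z²) = -3 + G + 4*z²)
(1841607 - 2887102)*(y(-381) + √(524133 + I(43, -134))) = (1841607 - 2887102)*(0 + √(524133 + (-3 + 43 + 4*(-134)²))) = -1045495*(0 + √(524133 + (-3 + 43 + 4*17956))) = -1045495*(0 + √(524133 + (-3 + 43 + 71824))) = -1045495*(0 + √(524133 + 71864)) = -1045495*(0 + √595997) = -1045495*√595997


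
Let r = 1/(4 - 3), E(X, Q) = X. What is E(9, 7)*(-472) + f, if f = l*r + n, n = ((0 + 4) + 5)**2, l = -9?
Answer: -4176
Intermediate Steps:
r = 1 (r = 1/1 = 1)
n = 81 (n = (4 + 5)**2 = 9**2 = 81)
f = 72 (f = -9*1 + 81 = -9 + 81 = 72)
E(9, 7)*(-472) + f = 9*(-472) + 72 = -4248 + 72 = -4176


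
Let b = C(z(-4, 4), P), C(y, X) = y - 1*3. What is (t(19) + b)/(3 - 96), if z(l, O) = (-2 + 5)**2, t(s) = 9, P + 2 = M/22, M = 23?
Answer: -5/31 ≈ -0.16129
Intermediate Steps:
P = -21/22 (P = -2 + 23/22 = -21/22 ≈ -0.95455)
z(l, O) = 9 (z(l, O) = 3**2 = 9)
C(y, X) = -3 + y (C(y, X) = y - 3 = -3 + y)
b = 6 (b = -3 + 9 = 6)
(t(19) + b)/(3 - 96) = (9 + 6)/(3 - 96) = 15/(-93) = 15*(-1/93) = -5/31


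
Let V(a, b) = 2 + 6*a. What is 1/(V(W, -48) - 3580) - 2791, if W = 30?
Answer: -9483819/3398 ≈ -2791.0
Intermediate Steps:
1/(V(W, -48) - 3580) - 2791 = 1/((2 + 6*30) - 3580) - 2791 = 1/((2 + 180) - 3580) - 2791 = 1/(182 - 3580) - 2791 = 1/(-3398) - 2791 = -1/3398 - 2791 = -9483819/3398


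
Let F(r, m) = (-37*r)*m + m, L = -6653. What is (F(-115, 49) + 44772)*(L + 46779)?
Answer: 10164557816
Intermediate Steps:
F(r, m) = m - 37*m*r (F(r, m) = -37*m*r + m = m - 37*m*r)
(F(-115, 49) + 44772)*(L + 46779) = (49*(1 - 37*(-115)) + 44772)*(-6653 + 46779) = (49*(1 + 4255) + 44772)*40126 = (49*4256 + 44772)*40126 = (208544 + 44772)*40126 = 253316*40126 = 10164557816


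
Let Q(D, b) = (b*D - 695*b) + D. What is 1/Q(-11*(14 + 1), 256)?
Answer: -1/220325 ≈ -4.5387e-6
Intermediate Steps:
Q(D, b) = D - 695*b + D*b (Q(D, b) = (D*b - 695*b) + D = (-695*b + D*b) + D = D - 695*b + D*b)
1/Q(-11*(14 + 1), 256) = 1/(-11*(14 + 1) - 695*256 - 11*(14 + 1)*256) = 1/(-11*15 - 177920 - 11*15*256) = 1/(-165 - 177920 - 165*256) = 1/(-165 - 177920 - 42240) = 1/(-220325) = -1/220325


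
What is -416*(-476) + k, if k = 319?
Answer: 198335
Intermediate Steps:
-416*(-476) + k = -416*(-476) + 319 = 198016 + 319 = 198335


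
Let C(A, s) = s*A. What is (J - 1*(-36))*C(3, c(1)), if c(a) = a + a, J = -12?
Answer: 144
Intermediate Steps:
c(a) = 2*a
C(A, s) = A*s
(J - 1*(-36))*C(3, c(1)) = (-12 - 1*(-36))*(3*(2*1)) = (-12 + 36)*(3*2) = 24*6 = 144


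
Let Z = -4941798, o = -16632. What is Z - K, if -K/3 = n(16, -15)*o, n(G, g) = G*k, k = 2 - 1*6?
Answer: -1748454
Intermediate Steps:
k = -4 (k = 2 - 6 = -4)
n(G, g) = -4*G (n(G, g) = G*(-4) = -4*G)
K = -3193344 (K = -3*(-4*16)*(-16632) = -(-192)*(-16632) = -3*1064448 = -3193344)
Z - K = -4941798 - 1*(-3193344) = -4941798 + 3193344 = -1748454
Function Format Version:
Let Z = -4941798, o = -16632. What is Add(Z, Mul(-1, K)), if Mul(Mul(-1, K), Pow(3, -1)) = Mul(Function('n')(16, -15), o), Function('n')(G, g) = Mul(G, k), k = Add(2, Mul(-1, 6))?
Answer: -1748454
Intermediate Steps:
k = -4 (k = Add(2, -6) = -4)
Function('n')(G, g) = Mul(-4, G) (Function('n')(G, g) = Mul(G, -4) = Mul(-4, G))
K = -3193344 (K = Mul(-3, Mul(Mul(-4, 16), -16632)) = Mul(-3, Mul(-64, -16632)) = Mul(-3, 1064448) = -3193344)
Add(Z, Mul(-1, K)) = Add(-4941798, Mul(-1, -3193344)) = Add(-4941798, 3193344) = -1748454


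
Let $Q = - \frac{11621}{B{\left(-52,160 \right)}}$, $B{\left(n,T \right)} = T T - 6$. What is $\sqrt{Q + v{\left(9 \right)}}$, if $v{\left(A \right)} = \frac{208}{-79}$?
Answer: $\frac{i \sqrt{12620075562786}}{2021926} \approx 1.757 i$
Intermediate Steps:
$B{\left(n,T \right)} = -6 + T^{2}$ ($B{\left(n,T \right)} = T^{2} - 6 = -6 + T^{2}$)
$v{\left(A \right)} = - \frac{208}{79}$ ($v{\left(A \right)} = 208 \left(- \frac{1}{79}\right) = - \frac{208}{79}$)
$Q = - \frac{11621}{25594}$ ($Q = - \frac{11621}{-6 + 160^{2}} = - \frac{11621}{-6 + 25600} = - \frac{11621}{25594} \approx -0.45405$)
$\sqrt{Q + v{\left(9 \right)}} = \sqrt{- \frac{11621}{25594} - \frac{208}{79}} = \sqrt{- \frac{6241611}{2021926}} = \frac{i \sqrt{12620075562786}}{2021926}$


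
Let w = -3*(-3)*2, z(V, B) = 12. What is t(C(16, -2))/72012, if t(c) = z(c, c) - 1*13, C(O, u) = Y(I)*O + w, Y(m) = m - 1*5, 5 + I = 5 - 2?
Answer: -1/72012 ≈ -1.3887e-5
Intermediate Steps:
I = -2 (I = -5 + (5 - 2) = -5 + 3 = -2)
Y(m) = -5 + m (Y(m) = m - 5 = -5 + m)
w = 18 (w = 9*2 = 18)
C(O, u) = 18 - 7*O (C(O, u) = (-5 - 2)*O + 18 = -7*O + 18 = 18 - 7*O)
t(c) = -1 (t(c) = 12 - 1*13 = 12 - 13 = -1)
t(C(16, -2))/72012 = -1/72012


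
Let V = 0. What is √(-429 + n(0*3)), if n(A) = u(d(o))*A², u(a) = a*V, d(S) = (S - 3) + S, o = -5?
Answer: I*√429 ≈ 20.712*I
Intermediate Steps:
d(S) = -3 + 2*S (d(S) = (-3 + S) + S = -3 + 2*S)
u(a) = 0 (u(a) = a*0 = 0)
n(A) = 0 (n(A) = 0*A² = 0)
√(-429 + n(0*3)) = √(-429 + 0) = √(-429) = I*√429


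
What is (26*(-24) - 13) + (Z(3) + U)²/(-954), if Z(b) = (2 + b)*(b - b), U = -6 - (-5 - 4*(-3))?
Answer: -607867/954 ≈ -637.18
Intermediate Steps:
U = -13 (U = -6 - (-5 + 12) = -6 - 1*7 = -6 - 7 = -13)
Z(b) = 0 (Z(b) = (2 + b)*0 = 0)
(26*(-24) - 13) + (Z(3) + U)²/(-954) = (26*(-24) - 13) + (0 - 13)²/(-954) = (-624 - 13) + (-13)²*(-1/954) = -637 + 169*(-1/954) = -637 - 169/954 = -607867/954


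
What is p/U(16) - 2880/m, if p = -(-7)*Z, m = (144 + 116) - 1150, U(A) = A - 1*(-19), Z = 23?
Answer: 3487/445 ≈ 7.8360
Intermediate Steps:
U(A) = 19 + A (U(A) = A + 19 = 19 + A)
m = -890 (m = 260 - 1150 = -890)
p = 161 (p = -(-7)*23 = -1*(-161) = 161)
p/U(16) - 2880/m = 161/(19 + 16) - 2880/(-890) = 161/35 - 2880*(-1/890) = 161*(1/35) + 288/89 = 23/5 + 288/89 = 3487/445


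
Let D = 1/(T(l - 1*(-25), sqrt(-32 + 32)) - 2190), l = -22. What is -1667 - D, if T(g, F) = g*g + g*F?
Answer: -3635726/2181 ≈ -1667.0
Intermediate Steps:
T(g, F) = g**2 + F*g
D = -1/2181 (D = 1/((-22 - 1*(-25))*(sqrt(-32 + 32) + (-22 - 1*(-25))) - 2190) = 1/((-22 + 25)*(sqrt(0) + (-22 + 25)) - 2190) = 1/(3*(0 + 3) - 2190) = 1/(3*3 - 2190) = 1/(9 - 2190) = 1/(-2181) = -1/2181 ≈ -0.00045851)
-1667 - D = -1667 - 1*(-1/2181) = -1667 + 1/2181 = -3635726/2181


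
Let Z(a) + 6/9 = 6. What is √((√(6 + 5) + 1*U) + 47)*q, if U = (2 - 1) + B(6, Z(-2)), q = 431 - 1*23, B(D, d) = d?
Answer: 136*√(480 + 9*√11) ≈ 3070.9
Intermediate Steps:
Z(a) = 16/3 (Z(a) = -⅔ + 6 = 16/3)
q = 408 (q = 431 - 23 = 408)
U = 19/3 (U = (2 - 1) + 16/3 = 1 + 16/3 = 19/3 ≈ 6.3333)
√((√(6 + 5) + 1*U) + 47)*q = √((√(6 + 5) + 1*(19/3)) + 47)*408 = √((√11 + 19/3) + 47)*408 = √((19/3 + √11) + 47)*408 = √(160/3 + √11)*408 = 408*√(160/3 + √11)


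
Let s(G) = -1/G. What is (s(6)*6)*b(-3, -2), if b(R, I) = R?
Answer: 3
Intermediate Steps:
(s(6)*6)*b(-3, -2) = (-1/6*6)*(-3) = (-1*⅙*6)*(-3) = -⅙*6*(-3) = -1*(-3) = 3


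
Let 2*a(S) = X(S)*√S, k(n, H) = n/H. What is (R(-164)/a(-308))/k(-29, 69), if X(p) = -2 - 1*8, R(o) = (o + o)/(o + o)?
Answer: -69*I*√77/22330 ≈ -0.027115*I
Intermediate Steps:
R(o) = 1 (R(o) = (2*o)/((2*o)) = (2*o)*(1/(2*o)) = 1)
X(p) = -10 (X(p) = -2 - 8 = -10)
a(S) = -5*√S (a(S) = (-10*√S)/2 = -5*√S)
(R(-164)/a(-308))/k(-29, 69) = (1/(-10*I*√77))/((-29/69)) = (1/(-10*I*√77))/((-29*1/69)) = (1/(-10*I*√77))/(-29/69) = (1*(I*√77/770))*(-69/29) = (I*√77/770)*(-69/29) = -69*I*√77/22330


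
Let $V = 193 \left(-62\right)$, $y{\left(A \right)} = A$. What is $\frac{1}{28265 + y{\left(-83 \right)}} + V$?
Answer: $- \frac{337225811}{28182} \approx -11966.0$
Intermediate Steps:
$V = -11966$
$\frac{1}{28265 + y{\left(-83 \right)}} + V = \frac{1}{28265 - 83} - 11966 = \frac{1}{28182} - 11966 = - \frac{337225811}{28182}$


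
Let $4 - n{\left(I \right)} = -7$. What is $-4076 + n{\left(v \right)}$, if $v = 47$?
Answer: $-4065$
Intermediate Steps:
$n{\left(I \right)} = 11$ ($n{\left(I \right)} = 4 - -7 = 4 + 7 = 11$)
$-4076 + n{\left(v \right)} = -4076 + 11 = -4065$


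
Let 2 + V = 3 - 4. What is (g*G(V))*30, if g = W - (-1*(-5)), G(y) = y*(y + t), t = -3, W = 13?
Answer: 4320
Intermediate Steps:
V = -3 (V = -2 + (3 - 4) = -2 - 1 = -3)
G(y) = y*(-3 + y) (G(y) = y*(y - 3) = y*(-3 + y))
g = 8 (g = 13 - (-1*(-5)) = 13 - 5 = 8)
(g*G(V))*30 = (8*(-3*(-3 - 3)))*30 = (8*(-3*(-6)))*30 = (8*18)*30 = 144*30 = 4320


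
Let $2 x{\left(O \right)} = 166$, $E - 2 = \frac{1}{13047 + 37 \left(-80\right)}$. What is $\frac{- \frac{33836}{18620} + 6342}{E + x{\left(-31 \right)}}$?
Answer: $\frac{42529026991}{570168340} \approx 74.59$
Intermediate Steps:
$E = \frac{20175}{10087}$ ($E = 2 + \frac{1}{13047 + 37 \left(-80\right)} = 2 + \frac{1}{13047 - 2960} = 2 + \frac{1}{10087} = \frac{20175}{10087} \approx 2.0001$)
$x{\left(O \right)} = 83$ ($x{\left(O \right)} = \frac{1}{2} \cdot 166 = 83$)
$\frac{- \frac{33836}{18620} + 6342}{E + x{\left(-31 \right)}} = \frac{- \frac{33836}{18620} + 6342}{\frac{20175}{10087} + 83} = \frac{\left(-33836\right) \frac{1}{18620} + 6342}{\frac{857396}{10087}} = \left(- \frac{8459}{4655} + 6342\right) \frac{10087}{857396} = \frac{29513551}{4655} \cdot \frac{10087}{857396} = \frac{42529026991}{570168340}$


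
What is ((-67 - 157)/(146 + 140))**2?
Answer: 12544/20449 ≈ 0.61343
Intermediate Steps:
((-67 - 157)/(146 + 140))**2 = (-224/286)**2 = (-224*1/286)**2 = (-112/143)**2 = 12544/20449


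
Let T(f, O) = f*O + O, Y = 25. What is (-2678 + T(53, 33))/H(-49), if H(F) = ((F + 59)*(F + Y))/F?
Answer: -2744/15 ≈ -182.93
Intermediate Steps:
H(F) = (25 + F)*(59 + F)/F (H(F) = ((F + 59)*(F + 25))/F = ((59 + F)*(25 + F))/F = ((25 + F)*(59 + F))/F = (25 + F)*(59 + F)/F)
T(f, O) = O + O*f (T(f, O) = O*f + O = O + O*f)
(-2678 + T(53, 33))/H(-49) = (-2678 + 33*(1 + 53))/(84 - 49 + 1475/(-49)) = (-2678 + 33*54)/(84 - 49 + 1475*(-1/49)) = (-2678 + 1782)/(84 - 49 - 1475/49) = -896/240/49 = -896*49/240 = -2744/15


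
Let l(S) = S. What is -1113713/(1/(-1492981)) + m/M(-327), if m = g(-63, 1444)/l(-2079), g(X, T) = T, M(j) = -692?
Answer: 598037148911045512/359667 ≈ 1.6628e+12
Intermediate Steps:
m = -1444/2079 (m = 1444/(-2079) = 1444*(-1/2079) = -1444/2079 ≈ -0.69456)
-1113713/(1/(-1492981)) + m/M(-327) = -1113713/(1/(-1492981)) - 1444/2079/(-692) = -1113713/(-1/1492981) - 1444/2079*(-1/692) = -1113713*(-1492981) + 361/359667 = 1662752348453 + 361/359667 = 598037148911045512/359667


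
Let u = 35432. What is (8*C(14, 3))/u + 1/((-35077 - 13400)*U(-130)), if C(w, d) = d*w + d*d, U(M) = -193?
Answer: 477163540/41437994169 ≈ 0.011515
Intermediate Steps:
C(w, d) = d² + d*w (C(w, d) = d*w + d² = d² + d*w)
(8*C(14, 3))/u + 1/((-35077 - 13400)*U(-130)) = (8*(3*(3 + 14)))/35432 + 1/(-35077 - 13400*(-193)) = (8*(3*17))*(1/35432) - 1/193/(-48477) = (8*51)*(1/35432) - 1/48477*(-1/193) = 408*(1/35432) + 1/9356061 = 51/4429 + 1/9356061 = 477163540/41437994169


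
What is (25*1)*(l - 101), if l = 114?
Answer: 325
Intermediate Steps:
(25*1)*(l - 101) = (25*1)*(114 - 101) = 25*13 = 325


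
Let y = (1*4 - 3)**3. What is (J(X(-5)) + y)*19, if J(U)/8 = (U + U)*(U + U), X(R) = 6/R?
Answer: 22363/25 ≈ 894.52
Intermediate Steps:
y = 1 (y = (4 - 3)**3 = 1**3 = 1)
J(U) = 32*U**2 (J(U) = 8*((U + U)*(U + U)) = 8*((2*U)*(2*U)) = 8*(4*U**2) = 32*U**2)
(J(X(-5)) + y)*19 = (32*(6/(-5))**2 + 1)*19 = (32*(6*(-1/5))**2 + 1)*19 = (32*(-6/5)**2 + 1)*19 = (32*(36/25) + 1)*19 = (1152/25 + 1)*19 = (1177/25)*19 = 22363/25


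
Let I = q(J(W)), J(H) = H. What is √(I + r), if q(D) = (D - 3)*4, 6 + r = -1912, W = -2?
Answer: I*√1938 ≈ 44.023*I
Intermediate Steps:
r = -1918 (r = -6 - 1912 = -1918)
q(D) = -12 + 4*D (q(D) = (-3 + D)*4 = -12 + 4*D)
I = -20 (I = -12 + 4*(-2) = -12 - 8 = -20)
√(I + r) = √(-20 - 1918) = √(-1938) = I*√1938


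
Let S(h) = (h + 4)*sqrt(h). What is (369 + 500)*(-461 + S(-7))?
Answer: -400609 - 2607*I*sqrt(7) ≈ -4.0061e+5 - 6897.5*I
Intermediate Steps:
S(h) = sqrt(h)*(4 + h) (S(h) = (4 + h)*sqrt(h) = sqrt(h)*(4 + h))
(369 + 500)*(-461 + S(-7)) = (369 + 500)*(-461 + sqrt(-7)*(4 - 7)) = 869*(-461 + (I*sqrt(7))*(-3)) = 869*(-461 - 3*I*sqrt(7)) = -400609 - 2607*I*sqrt(7)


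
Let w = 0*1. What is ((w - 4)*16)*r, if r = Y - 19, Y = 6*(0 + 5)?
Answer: -704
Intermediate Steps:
Y = 30 (Y = 6*5 = 30)
w = 0
r = 11 (r = 30 - 19 = 11)
((w - 4)*16)*r = ((0 - 4)*16)*11 = -4*16*11 = -64*11 = -704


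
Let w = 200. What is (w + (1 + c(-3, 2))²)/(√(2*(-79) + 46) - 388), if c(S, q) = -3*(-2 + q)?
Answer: -19497/37664 - 201*I*√7/37664 ≈ -0.51766 - 0.014119*I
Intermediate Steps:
c(S, q) = 6 - 3*q
(w + (1 + c(-3, 2))²)/(√(2*(-79) + 46) - 388) = (200 + (1 + (6 - 3*2))²)/(√(2*(-79) + 46) - 388) = (200 + (1 + (6 - 6))²)/(√(-158 + 46) - 388) = (200 + (1 + 0)²)/(√(-112) - 388) = (200 + 1²)/(4*I*√7 - 388) = (200 + 1)/(-388 + 4*I*√7) = 201/(-388 + 4*I*√7)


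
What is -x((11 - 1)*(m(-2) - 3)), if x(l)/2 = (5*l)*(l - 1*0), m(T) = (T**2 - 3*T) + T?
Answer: -25000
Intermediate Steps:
m(T) = T**2 - 2*T
x(l) = 10*l**2 (x(l) = 2*((5*l)*(l - 1*0)) = 2*((5*l)*(l + 0)) = 2*((5*l)*l) = 2*(5*l**2) = 10*l**2)
-x((11 - 1)*(m(-2) - 3)) = -10*((11 - 1)*(-2*(-2 - 2) - 3))**2 = -10*(10*(-2*(-4) - 3))**2 = -10*(10*(8 - 3))**2 = -10*(10*5)**2 = -10*50**2 = -10*2500 = -1*25000 = -25000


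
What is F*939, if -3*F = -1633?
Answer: 511129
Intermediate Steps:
F = 1633/3 (F = -1/3*(-1633) = 1633/3 ≈ 544.33)
F*939 = (1633/3)*939 = 511129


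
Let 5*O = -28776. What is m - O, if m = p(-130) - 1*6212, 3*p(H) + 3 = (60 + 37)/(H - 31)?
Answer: -1106072/2415 ≈ -458.00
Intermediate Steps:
p(H) = -1 + 97/(3*(-31 + H)) (p(H) = -1 + ((60 + 37)/(H - 31))/3 = -1 + (97/(-31 + H))/3 = -1 + 97/(3*(-31 + H)))
O = -28776/5 (O = (⅕)*(-28776) = -28776/5 ≈ -5755.2)
m = -3000976/483 (m = (190/3 - 1*(-130))/(-31 - 130) - 1*6212 = (190/3 + 130)/(-161) - 6212 = -1/161*580/3 - 6212 = -580/483 - 6212 = -3000976/483 ≈ -6213.2)
m - O = -3000976/483 - 1*(-28776/5) = -3000976/483 + 28776/5 = -1106072/2415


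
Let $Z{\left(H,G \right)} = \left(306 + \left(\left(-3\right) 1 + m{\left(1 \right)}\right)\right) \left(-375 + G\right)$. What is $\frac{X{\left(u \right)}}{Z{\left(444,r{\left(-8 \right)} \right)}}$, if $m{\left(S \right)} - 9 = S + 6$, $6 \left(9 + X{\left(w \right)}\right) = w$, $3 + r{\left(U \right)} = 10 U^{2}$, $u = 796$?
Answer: $\frac{371}{250734} \approx 0.0014797$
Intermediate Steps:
$r{\left(U \right)} = -3 + 10 U^{2}$
$X{\left(w \right)} = -9 + \frac{w}{6}$
$m{\left(S \right)} = 15 + S$ ($m{\left(S \right)} = 9 + \left(S + 6\right) = 9 + \left(6 + S\right) = 15 + S$)
$Z{\left(H,G \right)} = -119625 + 319 G$ ($Z{\left(H,G \right)} = \left(306 + \left(\left(-3\right) 1 + \left(15 + 1\right)\right)\right) \left(-375 + G\right) = \left(306 + \left(-3 + 16\right)\right) \left(-375 + G\right) = \left(306 + 13\right) \left(-375 + G\right) = 319 \left(-375 + G\right) = -119625 + 319 G$)
$\frac{X{\left(u \right)}}{Z{\left(444,r{\left(-8 \right)} \right)}} = \frac{-9 + \frac{1}{6} \cdot 796}{-119625 + 319 \left(-3 + 10 \left(-8\right)^{2}\right)} = \frac{-9 + \frac{398}{3}}{-119625 + 319 \left(-3 + 10 \cdot 64\right)} = \frac{371}{3 \left(-119625 + 319 \left(-3 + 640\right)\right)} = \frac{371}{3 \left(-119625 + 319 \cdot 637\right)} = \frac{371}{3 \left(-119625 + 203203\right)} = \frac{371}{3 \cdot 83578} = \frac{371}{3} \cdot \frac{1}{83578} = \frac{371}{250734}$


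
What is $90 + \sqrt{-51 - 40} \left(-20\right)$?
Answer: $90 - 20 i \sqrt{91} \approx 90.0 - 190.79 i$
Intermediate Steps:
$90 + \sqrt{-51 - 40} \left(-20\right) = 90 + \sqrt{-91} \left(-20\right) = 90 + i \sqrt{91} \left(-20\right) = 90 - 20 i \sqrt{91}$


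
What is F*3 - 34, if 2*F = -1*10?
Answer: -49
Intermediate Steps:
F = -5 (F = (-1*10)/2 = (½)*(-10) = -5)
F*3 - 34 = -5*3 - 34 = -15 - 34 = -49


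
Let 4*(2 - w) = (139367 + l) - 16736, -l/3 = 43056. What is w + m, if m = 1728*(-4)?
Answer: -21103/4 ≈ -5275.8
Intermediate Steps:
l = -129168 (l = -3*43056 = -129168)
w = 6545/4 (w = 2 - ((139367 - 129168) - 16736)/4 = 2 - (10199 - 16736)/4 = 2 - 1/4*(-6537) = 2 + 6537/4 = 6545/4 ≈ 1636.3)
m = -6912
w + m = 6545/4 - 6912 = -21103/4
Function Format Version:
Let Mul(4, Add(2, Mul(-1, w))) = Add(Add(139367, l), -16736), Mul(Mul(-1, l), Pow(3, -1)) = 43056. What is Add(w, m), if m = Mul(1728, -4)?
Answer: Rational(-21103, 4) ≈ -5275.8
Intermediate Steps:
l = -129168 (l = Mul(-3, 43056) = -129168)
w = Rational(6545, 4) (w = Add(2, Mul(Rational(-1, 4), Add(Add(139367, -129168), -16736))) = Add(2, Mul(Rational(-1, 4), Add(10199, -16736))) = Add(2, Mul(Rational(-1, 4), -6537)) = Add(2, Rational(6537, 4)) = Rational(6545, 4) ≈ 1636.3)
m = -6912
Add(w, m) = Add(Rational(6545, 4), -6912) = Rational(-21103, 4)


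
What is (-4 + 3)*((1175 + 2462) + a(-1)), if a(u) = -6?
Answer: -3631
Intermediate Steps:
(-4 + 3)*((1175 + 2462) + a(-1)) = (-4 + 3)*((1175 + 2462) - 6) = -(3637 - 6) = -1*3631 = -3631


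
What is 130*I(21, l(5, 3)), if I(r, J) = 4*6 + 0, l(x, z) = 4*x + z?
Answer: 3120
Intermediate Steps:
l(x, z) = z + 4*x
I(r, J) = 24 (I(r, J) = 24 + 0 = 24)
130*I(21, l(5, 3)) = 130*24 = 3120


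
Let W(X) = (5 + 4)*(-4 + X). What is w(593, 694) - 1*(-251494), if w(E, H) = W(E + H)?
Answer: 263041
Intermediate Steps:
W(X) = -36 + 9*X (W(X) = 9*(-4 + X) = -36 + 9*X)
w(E, H) = -36 + 9*E + 9*H (w(E, H) = -36 + 9*(E + H) = -36 + (9*E + 9*H) = -36 + 9*E + 9*H)
w(593, 694) - 1*(-251494) = (-36 + 9*593 + 9*694) - 1*(-251494) = (-36 + 5337 + 6246) + 251494 = 11547 + 251494 = 263041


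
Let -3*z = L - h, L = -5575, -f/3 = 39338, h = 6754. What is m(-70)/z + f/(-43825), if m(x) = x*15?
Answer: 1316945856/540318425 ≈ 2.4374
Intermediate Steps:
f = -118014 (f = -3*39338 = -118014)
m(x) = 15*x
z = 12329/3 (z = -(-5575 - 1*6754)/3 = -(-5575 - 6754)/3 = -1/3*(-12329) = 12329/3 ≈ 4109.7)
m(-70)/z + f/(-43825) = (15*(-70))/(12329/3) - 118014/(-43825) = -1050*3/12329 - 118014*(-1/43825) = -3150/12329 + 118014/43825 = 1316945856/540318425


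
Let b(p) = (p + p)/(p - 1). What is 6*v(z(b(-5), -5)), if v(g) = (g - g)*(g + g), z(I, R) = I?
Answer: 0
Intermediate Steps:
b(p) = 2*p/(-1 + p) (b(p) = (2*p)/(-1 + p) = 2*p/(-1 + p))
v(g) = 0 (v(g) = 0*(2*g) = 0)
6*v(z(b(-5), -5)) = 6*0 = 0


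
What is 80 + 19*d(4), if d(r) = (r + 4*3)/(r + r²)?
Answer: 476/5 ≈ 95.200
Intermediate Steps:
d(r) = (12 + r)/(r + r²) (d(r) = (r + 12)/(r + r²) = (12 + r)/(r + r²))
80 + 19*d(4) = 80 + 19*((12 + 4)/(4*(1 + 4))) = 80 + 19*((¼)*16/5) = 80 + 19*((¼)*(⅕)*16) = 80 + 19*(⅘) = 80 + 76/5 = 476/5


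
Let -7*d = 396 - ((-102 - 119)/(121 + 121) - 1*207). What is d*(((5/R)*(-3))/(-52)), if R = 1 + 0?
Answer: -2192205/88088 ≈ -24.887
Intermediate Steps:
R = 1
d = -146147/1694 (d = -(396 - ((-102 - 119)/(121 + 121) - 1*207))/7 = -(396 - (-221/242 - 207))/7 = -(396 - 1*(-50315/242))/7 = -(396 + 50315/242)/7 = -1/7*146147/242 = -146147/1694 ≈ -86.273)
d*(((5/R)*(-3))/(-52)) = -146147*(5/1)*(-3)/(1694*(-52)) = -146147*(1*5)*(-3)*(-1)/(1694*52) = -146147*5*(-3)*(-1)/(1694*52) = -(-2192205)*(-1)/(1694*52) = -146147/1694*15/52 = -2192205/88088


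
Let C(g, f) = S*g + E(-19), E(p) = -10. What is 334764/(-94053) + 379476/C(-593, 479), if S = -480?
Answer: -9932170182/4461717565 ≈ -2.2261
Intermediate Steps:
C(g, f) = -10 - 480*g (C(g, f) = -480*g - 10 = -10 - 480*g)
334764/(-94053) + 379476/C(-593, 479) = 334764/(-94053) + 379476/(-10 - 480*(-593)) = 334764*(-1/94053) + 379476/(-10 + 284640) = -111588/31351 + 379476/284630 = -111588/31351 + 379476*(1/284630) = -111588/31351 + 189738/142315 = -9932170182/4461717565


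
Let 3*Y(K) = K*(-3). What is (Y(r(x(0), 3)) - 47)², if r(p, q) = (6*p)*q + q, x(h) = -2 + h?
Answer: 196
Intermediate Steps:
r(p, q) = q + 6*p*q (r(p, q) = 6*p*q + q = q + 6*p*q)
Y(K) = -K (Y(K) = (K*(-3))/3 = (-3*K)/3 = -K)
(Y(r(x(0), 3)) - 47)² = (-3*(1 + 6*(-2 + 0)) - 47)² = (-3*(1 + 6*(-2)) - 47)² = (-3*(1 - 12) - 47)² = (-3*(-11) - 47)² = (-1*(-33) - 47)² = (33 - 47)² = (-14)² = 196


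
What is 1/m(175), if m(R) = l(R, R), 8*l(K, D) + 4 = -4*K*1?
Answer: -1/88 ≈ -0.011364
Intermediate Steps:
l(K, D) = -½ - K/2 (l(K, D) = -½ + (-4*K*1)/8 = -½ + (-4*K)/8 = -½ - K/2)
m(R) = -½ - R/2
1/m(175) = 1/(-½ - ½*175) = 1/(-½ - 175/2) = 1/(-88) = -1/88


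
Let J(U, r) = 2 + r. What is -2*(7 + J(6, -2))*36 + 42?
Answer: -462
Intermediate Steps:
-2*(7 + J(6, -2))*36 + 42 = -2*(7 + (2 - 2))*36 + 42 = -2*(7 + 0)*36 + 42 = -2*7*36 + 42 = -14*36 + 42 = -504 + 42 = -462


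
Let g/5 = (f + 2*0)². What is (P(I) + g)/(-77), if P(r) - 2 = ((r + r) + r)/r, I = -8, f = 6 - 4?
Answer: -25/77 ≈ -0.32468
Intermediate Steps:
f = 2
g = 20 (g = 5*(2 + 2*0)² = 5*(2 + 0)² = 5*2² = 5*4 = 20)
P(r) = 5 (P(r) = 2 + ((r + r) + r)/r = 2 + (2*r + r)/r = 2 + (3*r)/r = 2 + 3 = 5)
(P(I) + g)/(-77) = (5 + 20)/(-77) = 25*(-1/77) = -25/77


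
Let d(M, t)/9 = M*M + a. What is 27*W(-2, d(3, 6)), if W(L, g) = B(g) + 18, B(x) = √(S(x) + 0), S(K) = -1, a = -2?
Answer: 486 + 27*I ≈ 486.0 + 27.0*I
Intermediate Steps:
d(M, t) = -18 + 9*M² (d(M, t) = 9*(M*M - 2) = 9*(M² - 2) = 9*(-2 + M²) = -18 + 9*M²)
B(x) = I (B(x) = √(-1 + 0) = √(-1) = I)
W(L, g) = 18 + I (W(L, g) = I + 18 = 18 + I)
27*W(-2, d(3, 6)) = 27*(18 + I) = 486 + 27*I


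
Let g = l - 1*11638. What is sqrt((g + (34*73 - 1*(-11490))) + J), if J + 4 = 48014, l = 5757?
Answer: sqrt(56101) ≈ 236.86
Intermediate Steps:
J = 48010 (J = -4 + 48014 = 48010)
g = -5881 (g = 5757 - 1*11638 = 5757 - 11638 = -5881)
sqrt((g + (34*73 - 1*(-11490))) + J) = sqrt((-5881 + (34*73 - 1*(-11490))) + 48010) = sqrt((-5881 + (2482 + 11490)) + 48010) = sqrt((-5881 + 13972) + 48010) = sqrt(8091 + 48010) = sqrt(56101)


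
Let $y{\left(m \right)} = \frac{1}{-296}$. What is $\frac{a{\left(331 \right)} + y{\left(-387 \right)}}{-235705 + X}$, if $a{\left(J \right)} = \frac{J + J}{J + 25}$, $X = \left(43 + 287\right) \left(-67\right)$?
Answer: $- \frac{48899}{6791878360} \approx -7.1996 \cdot 10^{-6}$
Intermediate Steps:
$y{\left(m \right)} = - \frac{1}{296}$
$X = -22110$ ($X = 330 \left(-67\right) = -22110$)
$a{\left(J \right)} = \frac{2 J}{25 + J}$
$\frac{a{\left(331 \right)} + y{\left(-387 \right)}}{-235705 + X} = \frac{2 \cdot 331 \frac{1}{25 + 331} - \frac{1}{296}}{-235705 - 22110} = \frac{2 \cdot 331 \cdot \frac{1}{356} - \frac{1}{296}}{-257815} = \left(2 \cdot 331 \cdot \frac{1}{356} - \frac{1}{296}\right) \left(- \frac{1}{257815}\right) = \left(\frac{331}{178} - \frac{1}{296}\right) \left(- \frac{1}{257815}\right) = \frac{48899}{26344} \left(- \frac{1}{257815}\right) = - \frac{48899}{6791878360}$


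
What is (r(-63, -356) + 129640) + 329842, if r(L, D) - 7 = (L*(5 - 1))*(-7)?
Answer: 461253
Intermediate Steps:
r(L, D) = 7 - 28*L (r(L, D) = 7 + (L*(5 - 1))*(-7) = 7 + (L*4)*(-7) = 7 + (4*L)*(-7) = 7 - 28*L)
(r(-63, -356) + 129640) + 329842 = ((7 - 28*(-63)) + 129640) + 329842 = ((7 + 1764) + 129640) + 329842 = (1771 + 129640) + 329842 = 131411 + 329842 = 461253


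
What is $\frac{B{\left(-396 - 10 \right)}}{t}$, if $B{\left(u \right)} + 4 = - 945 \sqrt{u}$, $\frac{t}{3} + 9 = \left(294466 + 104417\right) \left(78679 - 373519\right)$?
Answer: $\frac{4}{352819991187} + \frac{35 i \sqrt{406}}{13067407081} \approx 1.1337 \cdot 10^{-11} + 5.3969 \cdot 10^{-8} i$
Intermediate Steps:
$t = -352819991187$ ($t = -27 + 3 \left(294466 + 104417\right) \left(78679 - 373519\right) = -27 + 3 \cdot 398883 \left(-294840\right) = -27 + 3 \left(-117606663720\right) = -27 - 352819991160 = -352819991187$)
$B{\left(u \right)} = -4 - 945 \sqrt{u}$
$\frac{B{\left(-396 - 10 \right)}}{t} = \frac{-4 - 945 \sqrt{-396 - 10}}{-352819991187} = \left(-4 - 945 \sqrt{-406}\right) \left(- \frac{1}{352819991187}\right) = \left(-4 - 945 i \sqrt{406}\right) \left(- \frac{1}{352819991187}\right) = \frac{4}{352819991187} + \frac{35 i \sqrt{406}}{13067407081}$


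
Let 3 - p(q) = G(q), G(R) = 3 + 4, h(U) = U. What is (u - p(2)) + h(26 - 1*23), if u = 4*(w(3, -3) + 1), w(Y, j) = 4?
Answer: 27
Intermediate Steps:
G(R) = 7
p(q) = -4 (p(q) = 3 - 1*7 = 3 - 7 = -4)
u = 20 (u = 4*(4 + 1) = 4*5 = 20)
(u - p(2)) + h(26 - 1*23) = (20 - 1*(-4)) + (26 - 1*23) = (20 + 4) + (26 - 23) = 24 + 3 = 27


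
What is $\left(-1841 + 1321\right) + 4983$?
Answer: $4463$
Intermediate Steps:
$\left(-1841 + 1321\right) + 4983 = -520 + 4983 = 4463$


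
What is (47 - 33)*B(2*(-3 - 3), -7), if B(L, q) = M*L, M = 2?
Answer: -336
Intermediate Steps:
B(L, q) = 2*L
(47 - 33)*B(2*(-3 - 3), -7) = (47 - 33)*(2*(2*(-3 - 3))) = 14*(2*(2*(-6))) = 14*(2*(-12)) = 14*(-24) = -336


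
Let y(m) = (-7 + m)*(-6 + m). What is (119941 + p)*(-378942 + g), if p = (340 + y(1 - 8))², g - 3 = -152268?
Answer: -208458906975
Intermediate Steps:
g = -152265 (g = 3 - 152268 = -152265)
p = 272484 (p = (340 + (42 + (1 - 8)² - 13*(1 - 8)))² = (340 + (42 + (-7)² - 13*(-7)))² = (340 + (42 + 49 + 91))² = (340 + 182)² = 522² = 272484)
(119941 + p)*(-378942 + g) = (119941 + 272484)*(-378942 - 152265) = 392425*(-531207) = -208458906975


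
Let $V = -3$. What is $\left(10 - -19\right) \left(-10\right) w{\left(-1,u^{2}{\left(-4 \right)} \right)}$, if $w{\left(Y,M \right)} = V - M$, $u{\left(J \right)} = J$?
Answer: $5510$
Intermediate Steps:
$w{\left(Y,M \right)} = -3 - M$
$\left(10 - -19\right) \left(-10\right) w{\left(-1,u^{2}{\left(-4 \right)} \right)} = \left(10 - -19\right) \left(-10\right) \left(-3 - \left(-4\right)^{2}\right) = \left(10 + 19\right) \left(-10\right) \left(-3 - 16\right) = 29 \left(-10\right) \left(-3 - 16\right) = \left(-290\right) \left(-19\right) = 5510$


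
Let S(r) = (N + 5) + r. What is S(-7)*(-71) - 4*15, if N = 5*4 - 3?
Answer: -1125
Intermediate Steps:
N = 17 (N = 20 - 3 = 17)
S(r) = 22 + r (S(r) = (17 + 5) + r = 22 + r)
S(-7)*(-71) - 4*15 = (22 - 7)*(-71) - 4*15 = 15*(-71) - 60 = -1065 - 60 = -1125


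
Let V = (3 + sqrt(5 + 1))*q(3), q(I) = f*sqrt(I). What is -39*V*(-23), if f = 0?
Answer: 0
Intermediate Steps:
q(I) = 0 (q(I) = 0*sqrt(I) = 0)
V = 0 (V = (3 + sqrt(5 + 1))*0 = (3 + sqrt(6))*0 = 0)
-39*V*(-23) = -39*0*(-23) = 0*(-23) = 0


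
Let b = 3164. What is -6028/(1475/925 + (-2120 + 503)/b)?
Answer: -100812272/18121 ≈ -5563.3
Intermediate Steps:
-6028/(1475/925 + (-2120 + 503)/b) = -6028/(1475/925 + (-2120 + 503)/3164) = -6028/(1475*(1/925) - 1617*1/3164) = -6028/(59/37 - 231/452) = -6028/18121/16724 = -6028*16724/18121 = -100812272/18121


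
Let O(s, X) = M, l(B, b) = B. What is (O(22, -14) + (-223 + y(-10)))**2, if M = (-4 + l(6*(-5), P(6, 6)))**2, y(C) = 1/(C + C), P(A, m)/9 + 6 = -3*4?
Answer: 348158281/400 ≈ 8.7040e+5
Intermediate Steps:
P(A, m) = -162 (P(A, m) = -54 + 9*(-3*4) = -54 + 9*(-12) = -54 - 108 = -162)
y(C) = 1/(2*C)
M = 1156 (M = (-4 + 6*(-5))**2 = (-4 - 30)**2 = (-34)**2 = 1156)
O(s, X) = 1156
(O(22, -14) + (-223 + y(-10)))**2 = (1156 + (-223 + (1/2)/(-10)))**2 = (1156 + (-223 + (1/2)*(-1/10)))**2 = (1156 + (-223 - 1/20))**2 = (1156 - 4461/20)**2 = (18659/20)**2 = 348158281/400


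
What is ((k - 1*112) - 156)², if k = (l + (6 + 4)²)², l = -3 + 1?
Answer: 87160896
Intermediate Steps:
l = -2
k = 9604 (k = (-2 + (6 + 4)²)² = (-2 + 10²)² = (-2 + 100)² = 98² = 9604)
((k - 1*112) - 156)² = ((9604 - 1*112) - 156)² = ((9604 - 112) - 156)² = (9492 - 156)² = 9336² = 87160896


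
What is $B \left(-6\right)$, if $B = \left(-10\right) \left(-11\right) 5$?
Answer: $-3300$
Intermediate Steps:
$B = 550$ ($B = 110 \cdot 5 = 550$)
$B \left(-6\right) = 550 \left(-6\right) = -3300$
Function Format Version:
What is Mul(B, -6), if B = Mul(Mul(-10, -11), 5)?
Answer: -3300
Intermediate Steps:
B = 550 (B = Mul(110, 5) = 550)
Mul(B, -6) = Mul(550, -6) = -3300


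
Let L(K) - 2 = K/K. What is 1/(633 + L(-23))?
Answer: 1/636 ≈ 0.0015723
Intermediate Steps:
L(K) = 3 (L(K) = 2 + K/K = 2 + 1 = 3)
1/(633 + L(-23)) = 1/(633 + 3) = 1/636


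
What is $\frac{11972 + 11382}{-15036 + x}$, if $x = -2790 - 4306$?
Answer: $- \frac{11677}{11066} \approx -1.0552$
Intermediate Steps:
$x = -7096$ ($x = -2790 + \left(-6075 + 1769\right) = -2790 - 4306 = -7096$)
$\frac{11972 + 11382}{-15036 + x} = \frac{11972 + 11382}{-15036 - 7096} = \frac{23354}{-22132} = 23354 \left(- \frac{1}{22132}\right) = - \frac{11677}{11066}$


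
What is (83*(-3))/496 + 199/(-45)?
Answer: -109909/22320 ≈ -4.9242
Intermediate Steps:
(83*(-3))/496 + 199/(-45) = -249*1/496 + 199*(-1/45) = -249/496 - 199/45 = -109909/22320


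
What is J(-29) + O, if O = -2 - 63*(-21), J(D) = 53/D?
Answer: 38256/29 ≈ 1319.2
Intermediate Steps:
O = 1321 (O = -2 + 1323 = 1321)
J(-29) + O = 53/(-29) + 1321 = 53*(-1/29) + 1321 = -53/29 + 1321 = 38256/29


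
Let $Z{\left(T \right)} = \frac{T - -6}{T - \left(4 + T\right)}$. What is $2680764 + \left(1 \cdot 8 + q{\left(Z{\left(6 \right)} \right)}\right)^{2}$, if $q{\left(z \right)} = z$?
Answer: $2680789$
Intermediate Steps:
$Z{\left(T \right)} = - \frac{3}{2} - \frac{T}{4}$ ($Z{\left(T \right)} = \frac{T + 6}{-4} = \left(6 + T\right) \left(- \frac{1}{4}\right) = - \frac{3}{2} - \frac{T}{4}$)
$2680764 + \left(1 \cdot 8 + q{\left(Z{\left(6 \right)} \right)}\right)^{2} = 2680764 + \left(1 \cdot 8 - 3\right)^{2} = 2680764 + \left(8 - 3\right)^{2} = 2680764 + 5^{2} = 2680764 + 25 = 2680789$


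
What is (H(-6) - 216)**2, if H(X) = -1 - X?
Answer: 44521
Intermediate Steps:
(H(-6) - 216)**2 = ((-1 - 1*(-6)) - 216)**2 = ((-1 + 6) - 216)**2 = (5 - 216)**2 = (-211)**2 = 44521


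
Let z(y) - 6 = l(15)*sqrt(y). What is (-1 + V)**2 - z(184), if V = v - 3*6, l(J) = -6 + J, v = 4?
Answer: 219 - 18*sqrt(46) ≈ 96.918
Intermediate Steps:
V = -14 (V = 4 - 3*6 = 4 - 18 = -14)
z(y) = 6 + 9*sqrt(y) (z(y) = 6 + (-6 + 15)*sqrt(y) = 6 + 9*sqrt(y))
(-1 + V)**2 - z(184) = (-1 - 14)**2 - (6 + 9*sqrt(184)) = (-15)**2 - (6 + 9*(2*sqrt(46))) = 225 - (6 + 18*sqrt(46)) = 225 + (-6 - 18*sqrt(46)) = 219 - 18*sqrt(46)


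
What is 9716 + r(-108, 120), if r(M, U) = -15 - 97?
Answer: 9604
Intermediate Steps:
r(M, U) = -112
9716 + r(-108, 120) = 9716 - 112 = 9604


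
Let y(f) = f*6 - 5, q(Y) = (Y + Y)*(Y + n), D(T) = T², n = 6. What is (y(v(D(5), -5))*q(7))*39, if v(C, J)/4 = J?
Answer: -887250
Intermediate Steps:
v(C, J) = 4*J
q(Y) = 2*Y*(6 + Y) (q(Y) = (Y + Y)*(Y + 6) = (2*Y)*(6 + Y) = 2*Y*(6 + Y))
y(f) = -5 + 6*f (y(f) = 6*f - 5 = -5 + 6*f)
(y(v(D(5), -5))*q(7))*39 = ((-5 + 6*(4*(-5)))*(2*7*(6 + 7)))*39 = ((-5 + 6*(-20))*(2*7*13))*39 = ((-5 - 120)*182)*39 = -125*182*39 = -22750*39 = -887250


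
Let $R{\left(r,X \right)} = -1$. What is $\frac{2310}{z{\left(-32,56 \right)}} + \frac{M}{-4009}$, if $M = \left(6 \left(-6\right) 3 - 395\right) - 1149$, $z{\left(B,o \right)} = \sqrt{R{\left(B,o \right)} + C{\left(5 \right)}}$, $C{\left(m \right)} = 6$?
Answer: $\frac{1652}{4009} + 462 \sqrt{5} \approx 1033.5$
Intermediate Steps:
$z{\left(B,o \right)} = \sqrt{5}$ ($z{\left(B,o \right)} = \sqrt{-1 + 6} = \sqrt{5}$)
$M = -1652$ ($M = \left(\left(-36\right) 3 - 395\right) - 1149 = \left(-108 - 395\right) - 1149 = -503 - 1149 = -1652$)
$\frac{2310}{z{\left(-32,56 \right)}} + \frac{M}{-4009} = \frac{2310}{\sqrt{5}} - \frac{1652}{-4009} = 2310 \frac{\sqrt{5}}{5} - - \frac{1652}{4009} = 462 \sqrt{5} + \frac{1652}{4009} = \frac{1652}{4009} + 462 \sqrt{5}$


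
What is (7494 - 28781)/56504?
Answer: -3041/8072 ≈ -0.37673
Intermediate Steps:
(7494 - 28781)/56504 = -21287*1/56504 = -3041/8072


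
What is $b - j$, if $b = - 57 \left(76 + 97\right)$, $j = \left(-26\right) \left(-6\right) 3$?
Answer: $-10329$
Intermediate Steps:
$j = 468$ ($j = 156 \cdot 3 = 468$)
$b = -9861$ ($b = \left(-57\right) 173 = -9861$)
$b - j = -9861 - 468 = -10329$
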